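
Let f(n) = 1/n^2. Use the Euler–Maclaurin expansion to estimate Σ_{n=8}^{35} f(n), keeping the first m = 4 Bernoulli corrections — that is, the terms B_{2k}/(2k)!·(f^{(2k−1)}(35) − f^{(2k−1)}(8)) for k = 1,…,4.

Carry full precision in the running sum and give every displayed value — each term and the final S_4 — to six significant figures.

Integral: ∫_8^35 1/x^2 dx = 0.0964286.
Boundary: ½(f(8) + f(35)) = ½(0.0156250 + 0.000816327) = 0.00822066.
Integral + boundary = 0.104649.
Correction k=1: B_{2}/2! · (f^{(1)}(35) − f^{(1)}(8)) = 1/12 · (-4.66472e-05 − (-0.00390625)) = 0.000321634.
Partial sum through k=1: 0.104971.
Correction k=2: B_{4}/4! · (f^{(3)}(35) − f^{(3)}(8)) = −1/720 · (-4.56952e-07 − (-0.000732422)) = -1.01662e-06.
Partial sum through k=2: 0.104970.
Correction k=3: B_{6}/6! · (f^{(5)}(35) − f^{(5)}(8)) = 1/30240 · (-1.11907e-08 − (-0.000343323)) = 1.13529e-08.
Partial sum through k=3: 0.104970.
Correction k=4: B_{8}/8! · (f^{(7)}(35) − f^{(7)}(8)) = −1/1209600 · (-5.11574e-10 − (-0.000300407)) = -2.48352e-10.

S_4 ≈ 0.104970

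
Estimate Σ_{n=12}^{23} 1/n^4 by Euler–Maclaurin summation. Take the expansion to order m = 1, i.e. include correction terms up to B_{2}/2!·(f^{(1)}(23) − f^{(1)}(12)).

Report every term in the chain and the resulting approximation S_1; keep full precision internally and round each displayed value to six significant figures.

S_1 ≈ 0.000192692

Integral: ∫_12^23 1/x^4 dx = 0.000165505.
Endpoint term: (f(12) + f(23))/2 = (4.82253e-05 + 3.57346e-06)/2 = 2.58994e-05.
So far: 0.000191404.
k=1: B_{2}/(2)! × [f^{(1)}(23) − f^{(1)}(12)] = 1/12 × (-6.21471e-07 − (-1.60751e-05)) = 1.28780e-06.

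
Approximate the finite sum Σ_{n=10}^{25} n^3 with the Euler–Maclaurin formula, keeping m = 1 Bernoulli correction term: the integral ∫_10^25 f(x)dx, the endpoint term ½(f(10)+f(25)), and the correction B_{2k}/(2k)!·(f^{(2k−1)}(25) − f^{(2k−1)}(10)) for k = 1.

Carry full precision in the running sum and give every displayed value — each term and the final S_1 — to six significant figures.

Integral: ∫_10^25 x^3 dx = 95156.2.
Endpoint term: (f(10) + f(25))/2 = (1000.00 + 15625.0)/2 = 8312.50.
Running total after boundary: 103469.
k=1: B_{2}/(2)! × [f^{(1)}(25) − f^{(1)}(10)] = 1/12 × (1875.00 − 300.000) = 131.250.

S_1 ≈ 103600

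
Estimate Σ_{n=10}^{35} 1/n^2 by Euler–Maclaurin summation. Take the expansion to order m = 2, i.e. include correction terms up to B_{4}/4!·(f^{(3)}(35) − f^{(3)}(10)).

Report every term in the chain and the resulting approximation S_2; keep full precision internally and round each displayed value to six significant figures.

∫_10^35 1/x^2 dx evaluates to 0.0714286.
Endpoint term: (f(10) + f(35))/2 = (0.0100000 + 0.000816327)/2 = 0.00540816.
Integral + boundary = 0.0768367.
Order-1 term: 1/12 · (-4.66472e-05 − (-0.00200000)) = 0.000162779.
Running total after k=1: 0.0769995.
Order-2 term: −1/720 · (-4.56952e-07 − (-0.000240000)) = -3.32699e-07.

S_2 ≈ 0.0769992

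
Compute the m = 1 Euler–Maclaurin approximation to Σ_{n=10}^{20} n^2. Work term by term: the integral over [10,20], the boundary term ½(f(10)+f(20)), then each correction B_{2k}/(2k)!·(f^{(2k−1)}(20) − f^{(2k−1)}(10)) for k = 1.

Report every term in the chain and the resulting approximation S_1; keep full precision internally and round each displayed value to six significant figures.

∫_10^20 x^2 dx evaluates to 2333.33.
Endpoint term: (f(10) + f(20))/2 = (100.000 + 400.000)/2 = 250.000.
Running total after boundary: 2583.33.
k=1: B_{2}/(2)! × [f^{(1)}(20) − f^{(1)}(10)] = 1/12 × (40.0000 − 20.0000) = 1.66667.

S_1 ≈ 2585.00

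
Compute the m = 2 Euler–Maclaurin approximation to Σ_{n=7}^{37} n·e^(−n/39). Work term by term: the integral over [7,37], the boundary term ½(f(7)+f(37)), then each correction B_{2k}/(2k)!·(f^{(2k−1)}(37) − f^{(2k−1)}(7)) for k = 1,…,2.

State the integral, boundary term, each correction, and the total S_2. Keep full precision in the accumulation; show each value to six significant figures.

The integral term ∫_7^37 x·e^(−x/39) dx = 351.472.
½[f(7) + f(37)] = ½[5.84989 + 14.3278] = 10.0888.
Integral + boundary = 361.561.
k=1: B_{2}/(2)! × [f^{(1)}(37) − f^{(1)}(7)] = 1/12 × (0.0198583 − 0.685701) = -0.0554869.
Running total after k=1: 361.506.
k=2: B_{4}/(4)! × [f^{(3)}(37) − f^{(3)}(7)] = −1/720 × (0.000522244 − 0.00154970) = 1.42703e-06.

S_2 ≈ 361.506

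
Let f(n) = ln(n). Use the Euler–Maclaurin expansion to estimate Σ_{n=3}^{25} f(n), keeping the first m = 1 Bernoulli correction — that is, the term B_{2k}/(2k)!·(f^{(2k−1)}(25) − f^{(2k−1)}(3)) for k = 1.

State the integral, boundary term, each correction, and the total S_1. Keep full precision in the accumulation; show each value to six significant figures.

S_1 ≈ 57.3104

The integral term ∫_3^25 ln(x) dx = 55.1761.
½[f(3) + f(25)] = ½[1.09861 + 3.21888] = 2.15874.
Running total after boundary: 57.3348.
k=1: B_{2}/(2)! × [f^{(1)}(25) − f^{(1)}(3)] = 1/12 × (0.0400000 − 0.333333) = -0.0244444.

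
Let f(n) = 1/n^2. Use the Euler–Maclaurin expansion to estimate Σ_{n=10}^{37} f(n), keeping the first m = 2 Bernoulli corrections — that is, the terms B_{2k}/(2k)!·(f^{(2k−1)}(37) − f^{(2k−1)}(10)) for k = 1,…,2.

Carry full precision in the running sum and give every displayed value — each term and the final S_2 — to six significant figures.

The integral term ∫_10^37 1/x^2 dx = 0.0729730.
Boundary: ½(f(10) + f(37)) = ½(0.0100000 + 0.000730460) = 0.00536523.
Integral + boundary = 0.0783382.
Correction k=1: B_{2}/2! · (f^{(1)}(37) − f^{(1)}(10)) = 1/12 · (-3.94843e-05 − (-0.00200000)) = 0.000163376.
After k=1: 0.0785016.
Correction k=2: B_{4}/4! · (f^{(3)}(37) − f^{(3)}(10)) = −1/720 · (-3.46101e-07 − (-0.000240000)) = -3.32853e-07.

S_2 ≈ 0.0785012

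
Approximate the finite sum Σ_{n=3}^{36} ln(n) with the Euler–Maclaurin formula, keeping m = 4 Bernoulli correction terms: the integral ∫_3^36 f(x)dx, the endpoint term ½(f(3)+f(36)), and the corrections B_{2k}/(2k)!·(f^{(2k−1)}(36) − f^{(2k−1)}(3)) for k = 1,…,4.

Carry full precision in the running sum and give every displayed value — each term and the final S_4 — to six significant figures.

Integral: ∫_3^36 ln(x) dx = 92.7108.
½[f(3) + f(36)] = ½[1.09861 + 3.58352] = 2.34107.
Integral + boundary = 95.0519.
k=1: B_{2}/(2)! × [f^{(1)}(36) − f^{(1)}(3)] = 1/12 × (0.0277778 − 0.333333) = -0.0254630.
Partial sum through k=1: 95.0264.
k=2: B_{4}/(4)! × [f^{(3)}(36) − f^{(3)}(3)] = −1/720 × (4.28669e-05 − 0.0740741) = 0.000102821.
Partial sum through k=2: 95.0266.
k=3: B_{6}/(6)! × [f^{(5)}(36) − f^{(5)}(3)] = 1/30240 × (3.96916e-07 − 0.0987654) = -3.26604e-06.
Partial sum through k=3: 95.0265.
k=4: B_{8}/(8)! × [f^{(7)}(36) − f^{(7)}(3)] = −1/1209600 × (9.18787e-09 − 0.329218) = 2.72171e-07.

S_4 ≈ 95.0265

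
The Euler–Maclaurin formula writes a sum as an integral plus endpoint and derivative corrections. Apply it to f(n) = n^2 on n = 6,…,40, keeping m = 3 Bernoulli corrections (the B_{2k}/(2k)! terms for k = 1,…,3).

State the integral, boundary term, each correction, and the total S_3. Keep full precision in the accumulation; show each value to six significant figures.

The integral term ∫_6^40 x^2 dx = 21261.3.
Boundary: ½(f(6) + f(40)) = ½(36.0000 + 1600.00) = 818.000.
Running total after boundary: 22079.3.
Correction k=1: B_{2}/2! · (f^{(1)}(40) − f^{(1)}(6)) = 1/12 · (80.0000 − 12.0000) = 5.66667.
Partial sum through k=1: 22085.0.
Correction k=2: B_{4}/4! · (f^{(3)}(40) − f^{(3)}(6)) = −1/720 · (0.00000 − 0.00000) = 0.00000.
Partial sum through k=2: 22085.0.
Correction k=3: B_{6}/6! · (f^{(5)}(40) − f^{(5)}(6)) = 1/30240 · (0.00000 − 0.00000) = 0.00000.

S_3 ≈ 22085.0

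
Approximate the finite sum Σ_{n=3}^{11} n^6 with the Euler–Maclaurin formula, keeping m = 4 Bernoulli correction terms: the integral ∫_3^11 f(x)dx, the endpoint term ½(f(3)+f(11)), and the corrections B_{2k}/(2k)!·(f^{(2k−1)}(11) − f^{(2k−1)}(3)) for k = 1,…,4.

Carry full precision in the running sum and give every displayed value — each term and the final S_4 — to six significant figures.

S_4 ≈ 3.74990e+06

∫_3^11 x^6 dx evaluates to 2.78357e+06.
Endpoint term: (f(3) + f(11))/2 = (729.000 + 1.77156e+06)/2 = 886145.
So far: 3.66971e+06.
Correction k=1: B_{2}/2! · (f^{(1)}(11) − f^{(1)}(3)) = 1/12 · (966306 − 1458.00) = 80404.0.
Partial sum through k=1: 3.75012e+06.
Correction k=2: B_{4}/4! · (f^{(3)}(11) − f^{(3)}(3)) = −1/720 · (159720 − 3240.00) = -217.333.
Partial sum through k=2: 3.74990e+06.
Correction k=3: B_{6}/6! · (f^{(5)}(11) − f^{(5)}(3)) = 1/30240 · (7920.00 − 2160.00) = 0.190476.
Partial sum through k=3: 3.74990e+06.
Correction k=4: B_{8}/8! · (f^{(7)}(11) − f^{(7)}(3)) = −1/1209600 · (0.00000 − 0.00000) = 0.00000.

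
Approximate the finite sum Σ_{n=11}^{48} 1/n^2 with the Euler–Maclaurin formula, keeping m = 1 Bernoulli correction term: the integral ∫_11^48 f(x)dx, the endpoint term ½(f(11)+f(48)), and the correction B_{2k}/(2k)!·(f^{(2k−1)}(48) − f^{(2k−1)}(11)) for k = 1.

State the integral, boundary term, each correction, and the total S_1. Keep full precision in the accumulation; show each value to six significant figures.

S_1 ≈ 0.0745487

The integral term ∫_11^48 1/x^2 dx = 0.0700758.
Boundary: ½(f(11) + f(48)) = ½(0.00826446 + 0.000434028) = 0.00434925.
Running total after boundary: 0.0744250.
Order-1 term: 1/12 · (-1.80845e-05 − (-0.00150263)) = 0.000123712.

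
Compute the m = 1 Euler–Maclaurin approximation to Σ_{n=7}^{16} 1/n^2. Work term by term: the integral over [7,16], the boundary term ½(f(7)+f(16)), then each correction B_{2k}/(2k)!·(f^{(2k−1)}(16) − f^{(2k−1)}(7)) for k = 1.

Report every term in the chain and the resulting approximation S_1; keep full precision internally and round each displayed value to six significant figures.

The integral term ∫_7^16 1/x^2 dx = 0.0803571.
½[f(7) + f(16)] = ½[0.0204082 + 0.00390625] = 0.0121572.
So far: 0.0925143.
Order-1 term: 1/12 · (-0.000488281 − (-0.00583090)) = 0.000445219.

S_1 ≈ 0.0929596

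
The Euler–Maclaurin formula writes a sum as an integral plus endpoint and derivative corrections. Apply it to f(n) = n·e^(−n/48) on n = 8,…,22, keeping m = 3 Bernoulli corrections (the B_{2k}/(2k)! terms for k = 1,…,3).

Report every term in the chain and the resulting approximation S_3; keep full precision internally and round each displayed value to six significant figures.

The integral term ∫_8^22 x·e^(−x/48) dx = 150.692.
Boundary: ½(f(8) + f(22)) = ½(6.77185 + 13.9114) = 10.3416.
Running total after boundary: 161.033.
k=1: B_{2}/(2)! × [f^{(1)}(22) − f^{(1)}(8)] = 1/12 × (0.342516 − 0.705401) = -0.0302405.
Running total after k=1: 161.003.
k=2: B_{4}/(4)! × [f^{(3)}(22) − f^{(3)}(8)] = −1/720 × (0.000697565 − 0.00104096) = 4.76934e-07.
Running total after k=2: 161.003.
k=3: B_{6}/(6)! × [f^{(5)}(22) − f^{(5)}(8)] = 1/30240 × (5.41002e-07 − 7.70725e-07) = -7.59666e-12.

S_3 ≈ 161.003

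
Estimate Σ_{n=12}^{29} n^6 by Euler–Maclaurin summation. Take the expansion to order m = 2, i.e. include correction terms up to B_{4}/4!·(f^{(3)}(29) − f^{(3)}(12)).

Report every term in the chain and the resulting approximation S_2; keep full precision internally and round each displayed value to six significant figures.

∫_12^29 x^6 dx evaluates to 2.45915e+09.
Endpoint term: (f(12) + f(29))/2 = (2.98598e+06 + 5.94823e+08)/2 = 2.98905e+08.
Running total after boundary: 2.75805e+09.
Order-1 term: 1/12 · (1.23067e+08 − 1.49299e+06) = 1.01312e+07.
After k=1: 2.76819e+09.
Order-2 term: −1/720 · (2.92668e+06 − 207360) = -3776.83.

S_2 ≈ 2.76818e+09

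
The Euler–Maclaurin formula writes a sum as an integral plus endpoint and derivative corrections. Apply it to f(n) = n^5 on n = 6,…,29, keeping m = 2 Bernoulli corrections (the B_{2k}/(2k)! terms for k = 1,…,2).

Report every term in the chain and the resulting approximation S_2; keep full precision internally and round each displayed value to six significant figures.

∫_6^29 x^5 dx evaluates to 9.91294e+07.
½[f(6) + f(29)] = ½[7776.00 + 2.05111e+07] = 1.02595e+07.
So far: 1.09389e+08.
Order-1 term: 1/12 · (3.53640e+06 − 6480.00) = 294160.
Running total after k=1: 1.09683e+08.
Order-2 term: −1/720 · (50460.0 − 2160.00) = -67.0833.

S_2 ≈ 1.09683e+08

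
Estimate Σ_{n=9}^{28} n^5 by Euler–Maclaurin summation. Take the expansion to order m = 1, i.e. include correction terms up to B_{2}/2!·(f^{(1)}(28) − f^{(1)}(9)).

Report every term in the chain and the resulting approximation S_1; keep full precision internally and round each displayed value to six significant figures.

∫_9^28 x^5 dx evaluates to 8.02265e+07.
Endpoint term: (f(9) + f(28))/2 = (59049.0 + 1.72104e+07)/2 = 8.63471e+06.
So far: 8.88612e+07.
Order-1 term: 1/12 · (3.07328e+06 − 32805.0) = 253373.

S_1 ≈ 8.91146e+07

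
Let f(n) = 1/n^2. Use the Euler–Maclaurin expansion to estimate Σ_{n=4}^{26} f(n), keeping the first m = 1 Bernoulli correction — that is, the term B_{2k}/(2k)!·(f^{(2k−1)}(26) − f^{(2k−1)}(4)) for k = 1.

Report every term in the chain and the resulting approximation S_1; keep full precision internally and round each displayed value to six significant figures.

The integral term ∫_4^26 1/x^2 dx = 0.211538.
½[f(4) + f(26)] = ½[0.0625000 + 0.00147929] = 0.0319896.
Integral + boundary = 0.243528.
Order-1 term: 1/12 · (-0.000113792 − (-0.0312500)) = 0.00259468.

S_1 ≈ 0.246123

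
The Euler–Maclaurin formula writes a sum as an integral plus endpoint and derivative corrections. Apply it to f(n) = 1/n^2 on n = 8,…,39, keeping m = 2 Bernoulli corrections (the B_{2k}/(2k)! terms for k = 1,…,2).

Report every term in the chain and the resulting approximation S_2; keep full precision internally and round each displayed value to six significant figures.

S_2 ≈ 0.107822

∫_8^39 1/x^2 dx evaluates to 0.0993590.
Endpoint term: (f(8) + f(39))/2 = (0.0156250 + 0.000657462)/2 = 0.00814123.
Integral + boundary = 0.107500.
Order-1 term: 1/12 · (-3.37160e-05 − (-0.00390625)) = 0.000322711.
Partial sum through k=1: 0.107823.
Order-2 term: −1/720 · (-2.66004e-07 − (-0.000732422)) = -1.01688e-06.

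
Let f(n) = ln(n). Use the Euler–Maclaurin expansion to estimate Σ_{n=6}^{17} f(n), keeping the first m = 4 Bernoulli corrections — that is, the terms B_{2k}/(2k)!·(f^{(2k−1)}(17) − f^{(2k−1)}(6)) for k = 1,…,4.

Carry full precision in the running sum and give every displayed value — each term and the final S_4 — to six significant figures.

∫_6^17 ln(x) dx evaluates to 26.4141.
Endpoint term: (f(6) + f(17))/2 = (1.79176 + 2.83321)/2 = 2.31249.
So far: 28.7266.
k=1: B_{2}/(2)! × [f^{(1)}(17) − f^{(1)}(6)] = 1/12 × (0.0588235 − 0.166667) = -0.00898693.
Partial sum through k=1: 28.7176.
k=2: B_{4}/(4)! × [f^{(3)}(17) − f^{(3)}(6)] = −1/720 × (0.000407083 − 0.00925926) = 1.22947e-05.
Partial sum through k=2: 28.7176.
k=3: B_{6}/(6)! × [f^{(5)}(17) − f^{(5)}(6)] = 1/30240 × (1.69031e-05 − 0.00308642) = -1.01505e-07.
Partial sum through k=3: 28.7176.
k=4: B_{8}/(8)! × [f^{(7)}(17) − f^{(7)}(6)] = −1/1209600 × (1.75465e-06 − 0.00257202) = 2.12489e-09.

S_4 ≈ 28.7176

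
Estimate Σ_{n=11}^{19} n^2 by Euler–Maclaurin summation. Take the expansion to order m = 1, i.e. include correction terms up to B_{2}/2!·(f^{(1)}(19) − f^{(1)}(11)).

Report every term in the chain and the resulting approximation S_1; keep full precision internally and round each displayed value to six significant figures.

Integral: ∫_11^19 x^2 dx = 1842.67.
Boundary: ½(f(11) + f(19)) = ½(121.000 + 361.000) = 241.000.
So far: 2083.67.
k=1: B_{2}/(2)! × [f^{(1)}(19) − f^{(1)}(11)] = 1/12 × (38.0000 − 22.0000) = 1.33333.

S_1 ≈ 2085.00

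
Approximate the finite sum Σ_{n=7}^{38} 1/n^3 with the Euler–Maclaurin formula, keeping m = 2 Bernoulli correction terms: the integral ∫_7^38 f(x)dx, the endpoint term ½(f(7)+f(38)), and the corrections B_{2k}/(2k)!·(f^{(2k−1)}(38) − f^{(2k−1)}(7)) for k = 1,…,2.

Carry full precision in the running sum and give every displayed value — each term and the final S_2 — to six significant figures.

The integral term ∫_7^38 1/x^3 dx = 0.00985782.
Endpoint term: (f(7) + f(38))/2 = (0.00291545 + 1.82242e-05)/2 = 0.00146684.
Running total after boundary: 0.0113247.
k=1: B_{2}/(2)! × [f^{(1)}(38) − f^{(1)}(7)] = 1/12 × (-1.43876e-06 − (-0.00124948)) = 0.000104003.
Running total after k=1: 0.0114287.
k=2: B_{4}/(4)! × [f^{(3)}(38) − f^{(3)}(7)] = −1/720 × (-1.99274e-08 − (-0.000509992)) = -7.08294e-07.

S_2 ≈ 0.0114280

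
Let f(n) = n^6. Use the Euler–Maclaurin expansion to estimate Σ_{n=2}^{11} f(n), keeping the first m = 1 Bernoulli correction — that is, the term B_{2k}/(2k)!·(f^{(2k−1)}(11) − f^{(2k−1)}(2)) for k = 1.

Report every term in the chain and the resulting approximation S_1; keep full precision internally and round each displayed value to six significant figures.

∫_2^11 x^6 dx evaluates to 2.78386e+06.
Boundary: ½(f(2) + f(11)) = ½(64.0000 + 1.77156e+06) = 885812.
Running total after boundary: 3.66968e+06.
Correction k=1: B_{2}/2! · (f^{(1)}(11) − f^{(1)}(2)) = 1/12 · (966306 − 192.000) = 80509.5.

S_1 ≈ 3.75019e+06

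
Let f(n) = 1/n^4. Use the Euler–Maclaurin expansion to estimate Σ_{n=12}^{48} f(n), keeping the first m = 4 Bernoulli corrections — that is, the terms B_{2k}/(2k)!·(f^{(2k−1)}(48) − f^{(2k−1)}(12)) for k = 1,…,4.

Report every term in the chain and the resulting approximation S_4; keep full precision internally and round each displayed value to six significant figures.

The integral term ∫_12^48 1/x^4 dx = 0.000189887.
Boundary: ½(f(12) + f(48)) = ½(4.82253e-05 + 1.88380e-07) = 2.42068e-05.
Running total after boundary: 0.000214094.
Correction k=1: B_{2}/2! · (f^{(1)}(48) − f^{(1)}(12)) = 1/12 · (-1.56983e-08 − (-1.60751e-05)) = 1.33828e-06.
Partial sum through k=1: 0.000215432.
Correction k=2: B_{4}/4! · (f^{(3)}(48) − f^{(3)}(12)) = −1/720 · (-2.04406e-10 − (-3.34898e-06)) = -4.65108e-09.
Partial sum through k=2: 0.000215428.
Correction k=3: B_{6}/6! · (f^{(5)}(48) − f^{(5)}(12)) = 1/30240 · (-4.96819e-12 − (-1.30238e-06)) = 4.30680e-11.
Partial sum through k=3: 0.000215428.
Correction k=4: B_{8}/8! · (f^{(7)}(48) − f^{(7)}(12)) = −1/1209600 · (-1.94070e-13 − (-8.13988e-07)) = -6.72940e-13.

S_4 ≈ 0.000215428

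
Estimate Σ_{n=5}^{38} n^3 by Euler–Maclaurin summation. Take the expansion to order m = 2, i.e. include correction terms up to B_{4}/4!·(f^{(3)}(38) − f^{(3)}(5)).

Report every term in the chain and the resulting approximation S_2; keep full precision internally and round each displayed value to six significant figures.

S_2 ≈ 548981

The integral term ∫_5^38 x^3 dx = 521128.
Endpoint term: (f(5) + f(38))/2 = (125.000 + 54872.0)/2 = 27498.5.
Integral + boundary = 548626.
k=1: B_{2}/(2)! × [f^{(1)}(38) − f^{(1)}(5)] = 1/12 × (4332.00 − 75.0000) = 354.750.
Partial sum through k=1: 548981.
k=2: B_{4}/(4)! × [f^{(3)}(38) − f^{(3)}(5)] = −1/720 × (6.00000 − 6.00000) = 0.00000.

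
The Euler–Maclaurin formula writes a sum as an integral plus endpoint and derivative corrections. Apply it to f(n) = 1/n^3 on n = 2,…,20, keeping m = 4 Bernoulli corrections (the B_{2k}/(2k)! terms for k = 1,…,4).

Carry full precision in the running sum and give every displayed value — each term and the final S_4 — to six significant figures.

S_4 ≈ 0.200813

Integral: ∫_2^20 1/x^3 dx = 0.123750.
Boundary: ½(f(2) + f(20)) = ½(0.125000 + 0.000125000) = 0.0625625.
Integral + boundary = 0.186312.
k=1: B_{2}/(2)! × [f^{(1)}(20) − f^{(1)}(2)] = 1/12 × (-1.87500e-05 − (-0.187500)) = 0.0156234.
After k=1: 0.201936.
k=2: B_{4}/(4)! × [f^{(3)}(20) − f^{(3)}(2)] = −1/720 × (-9.37500e-07 − (-0.937500)) = -0.00130208.
After k=2: 0.200634.
k=3: B_{6}/(6)! × [f^{(5)}(20) − f^{(5)}(2)] = 1/30240 × (-9.84375e-08 − (-9.84375)) = 0.000325521.
After k=3: 0.200959.
k=4: B_{8}/(8)! × [f^{(7)}(20) − f^{(7)}(2)] = −1/1209600 × (-1.77188e-08 − (-177.188)) = -0.000146484.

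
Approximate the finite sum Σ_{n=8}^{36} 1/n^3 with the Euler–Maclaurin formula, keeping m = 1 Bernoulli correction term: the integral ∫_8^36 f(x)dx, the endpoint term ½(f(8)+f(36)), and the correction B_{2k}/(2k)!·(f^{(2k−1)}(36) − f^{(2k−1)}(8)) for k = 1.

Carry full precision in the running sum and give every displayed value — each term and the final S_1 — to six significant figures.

The integral term ∫_8^36 1/x^3 dx = 0.00742670.
½[f(8) + f(36)] = ½[0.00195312 + 2.14335e-05] = 0.000987279.
Running total after boundary: 0.00841398.
Order-1 term: 1/12 · (-1.78612e-06 − (-0.000732422)) = 6.08863e-05.

S_1 ≈ 0.00847486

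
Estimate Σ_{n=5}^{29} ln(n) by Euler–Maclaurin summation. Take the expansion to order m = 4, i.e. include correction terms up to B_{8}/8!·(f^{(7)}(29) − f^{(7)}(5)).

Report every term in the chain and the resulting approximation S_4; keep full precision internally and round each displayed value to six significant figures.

S_4 ≈ 68.0790

∫_5^29 ln(x) dx evaluates to 65.6044.
Boundary: ½(f(5) + f(29)) = ½(1.60944 + 3.36730) = 2.48837.
So far: 68.0928.
Order-1 term: 1/12 · (0.0344828 − 0.200000) = -0.0137931.
After k=1: 68.0790.
Order-2 term: −1/720 · (8.20042e-05 − 0.0160000) = 2.21083e-05.
After k=2: 68.0790.
Order-3 term: 1/30240 · (1.17010e-06 − 0.00768000) = -2.53930e-07.
After k=3: 68.0790.
Order-4 term: −1/1209600 · (4.17394e-08 − 0.00921600) = 7.61901e-09.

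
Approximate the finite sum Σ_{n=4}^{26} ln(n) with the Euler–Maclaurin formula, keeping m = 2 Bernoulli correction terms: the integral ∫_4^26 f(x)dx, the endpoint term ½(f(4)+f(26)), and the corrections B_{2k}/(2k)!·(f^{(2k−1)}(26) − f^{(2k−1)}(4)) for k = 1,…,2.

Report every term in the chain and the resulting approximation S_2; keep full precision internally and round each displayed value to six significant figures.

The integral term ∫_4^26 ln(x) dx = 57.1653.
Endpoint term: (f(4) + f(26))/2 = (1.38629 + 3.25810)/2 = 2.32220.
Running total after boundary: 59.4875.
Order-1 term: 1/12 · (0.0384615 − 0.250000) = -0.0176282.
Partial sum through k=1: 59.4699.
Order-2 term: −1/720 · (0.000113792 − 0.0312500) = 4.32447e-05.

S_2 ≈ 59.4699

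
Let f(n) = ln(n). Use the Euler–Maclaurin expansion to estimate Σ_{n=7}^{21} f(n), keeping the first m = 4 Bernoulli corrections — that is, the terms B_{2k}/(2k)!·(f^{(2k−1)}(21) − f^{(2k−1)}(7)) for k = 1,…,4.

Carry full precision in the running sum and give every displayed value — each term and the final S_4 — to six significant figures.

S_4 ≈ 38.8009

The integral term ∫_7^21 ln(x) dx = 36.3136.
Endpoint term: (f(7) + f(21))/2 = (1.94591 + 3.04452)/2 = 2.49522.
So far: 38.8088.
Order-1 term: 1/12 · (0.0476190 − 0.142857) = -0.00793651.
Partial sum through k=1: 38.8009.
Order-2 term: −1/720 · (0.000215959 − 0.00583090) = 7.79853e-06.
Partial sum through k=2: 38.8009.
Order-3 term: 1/30240 · (5.87645e-06 − 0.00142798) = -4.70271e-08.
Partial sum through k=3: 38.8009.
Order-4 term: −1/1209600 · (3.99758e-07 − 0.000874271) = 7.22447e-10.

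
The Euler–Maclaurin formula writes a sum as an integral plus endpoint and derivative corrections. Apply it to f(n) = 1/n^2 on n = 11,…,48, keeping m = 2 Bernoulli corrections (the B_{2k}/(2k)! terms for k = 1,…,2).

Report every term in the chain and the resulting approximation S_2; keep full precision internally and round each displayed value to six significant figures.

S_2 ≈ 0.0745485

Integral: ∫_11^48 1/x^2 dx = 0.0700758.
Endpoint term: (f(11) + f(48))/2 = (0.00826446 + 0.000434028)/2 = 0.00434925.
Integral + boundary = 0.0744250.
Order-1 term: 1/12 · (-1.80845e-05 − (-0.00150263)) = 0.000123712.
Running total after k=1: 0.0745487.
Order-2 term: −1/720 · (-9.41901e-08 − (-0.000149021)) = -2.06843e-07.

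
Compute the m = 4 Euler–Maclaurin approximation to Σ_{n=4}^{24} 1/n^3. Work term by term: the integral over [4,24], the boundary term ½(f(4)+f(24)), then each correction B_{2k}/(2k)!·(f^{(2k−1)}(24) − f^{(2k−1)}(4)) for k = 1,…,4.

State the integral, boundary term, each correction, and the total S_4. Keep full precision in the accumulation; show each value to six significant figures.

∫_4^24 1/x^3 dx evaluates to 0.0303819.
Boundary: ½(f(4) + f(24)) = ½(0.0156250 + 7.23380e-05) = 0.00784867.
So far: 0.0382306.
Order-1 term: 1/12 · (-9.04225e-06 − (-0.0117188)) = 0.000975809.
Partial sum through k=1: 0.0392064.
Order-2 term: −1/720 · (-3.13967e-07 − (-0.0146484)) = -2.03446e-05.
Partial sum through k=2: 0.0391861.
Order-3 term: 1/30240 · (-2.28934e-08 − (-0.0384521)) = 1.27156e-06.
Partial sum through k=3: 0.0391873.
Order-4 term: −1/1209600 · (-2.86168e-09 − (-0.173035)) = -1.43051e-07.

S_4 ≈ 0.0391872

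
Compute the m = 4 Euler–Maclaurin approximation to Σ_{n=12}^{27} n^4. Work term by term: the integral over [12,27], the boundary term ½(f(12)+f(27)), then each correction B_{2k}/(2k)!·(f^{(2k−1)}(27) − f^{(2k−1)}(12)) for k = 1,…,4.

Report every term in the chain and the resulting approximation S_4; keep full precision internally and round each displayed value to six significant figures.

S_4 ≈ 3.10209e+06

∫_12^27 x^4 dx evaluates to 2.82002e+06.
½[f(12) + f(27)] = ½[20736.0 + 531441] = 276088.
Integral + boundary = 3.09610e+06.
k=1: B_{2}/(2)! × [f^{(1)}(27) − f^{(1)}(12)] = 1/12 × (78732.0 − 6912.00) = 5985.00.
Partial sum through k=1: 3.10209e+06.
k=2: B_{4}/(4)! × [f^{(3)}(27) − f^{(3)}(12)] = −1/720 × (648.000 − 288.000) = -0.500000.
Partial sum through k=2: 3.10209e+06.
k=3: B_{6}/(6)! × [f^{(5)}(27) − f^{(5)}(12)] = 1/30240 × (0.00000 − 0.00000) = 0.00000.
Partial sum through k=3: 3.10209e+06.
k=4: B_{8}/(8)! × [f^{(7)}(27) − f^{(7)}(12)] = −1/1209600 × (0.00000 − 0.00000) = 0.00000.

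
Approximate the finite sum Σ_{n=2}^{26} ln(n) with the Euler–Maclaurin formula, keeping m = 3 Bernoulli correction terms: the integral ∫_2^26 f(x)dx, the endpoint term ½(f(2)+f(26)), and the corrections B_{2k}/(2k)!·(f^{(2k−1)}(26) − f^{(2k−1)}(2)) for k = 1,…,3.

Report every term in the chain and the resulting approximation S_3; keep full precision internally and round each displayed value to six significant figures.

S_3 ≈ 61.2617

The integral term ∫_2^26 ln(x) dx = 59.3242.
½[f(2) + f(26)] = ½[0.693147 + 3.25810] = 1.97562.
Running total after boundary: 61.2998.
Order-1 term: 1/12 · (0.0384615 − 0.500000) = -0.0384615.
After k=1: 61.2614.
Order-2 term: −1/720 · (0.000113792 − 0.250000) = 0.000347064.
After k=2: 61.2617.
Order-3 term: 1/30240 · (2.01997e-06 − 0.750000) = -2.48015e-05.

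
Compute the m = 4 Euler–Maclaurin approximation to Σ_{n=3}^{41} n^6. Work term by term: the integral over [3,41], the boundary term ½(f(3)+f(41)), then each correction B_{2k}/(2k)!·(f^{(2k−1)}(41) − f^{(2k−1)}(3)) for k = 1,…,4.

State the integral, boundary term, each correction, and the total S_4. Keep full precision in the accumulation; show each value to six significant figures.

S_4 ≈ 3.02550e+10

Integral: ∫_3^41 x^6 dx = 2.78220e+10.
Endpoint term: (f(3) + f(41))/2 = (729.000 + 4.75010e+09)/2 = 2.37505e+09.
Running total after boundary: 3.01971e+10.
Correction k=1: B_{2}/2! · (f^{(1)}(41) − f^{(1)}(3)) = 1/12 · (6.95137e+08 − 1458.00) = 5.79280e+07.
Running total after k=1: 3.02550e+10.
Correction k=2: B_{4}/4! · (f^{(3)}(41) − f^{(3)}(3)) = −1/720 · (8.27052e+06 − 3240.00) = -11482.3.
Running total after k=2: 3.02550e+10.
Correction k=3: B_{6}/6! · (f^{(5)}(41) − f^{(5)}(3)) = 1/30240 · (29520.0 − 2160.00) = 0.904762.
Running total after k=3: 3.02550e+10.
Correction k=4: B_{8}/8! · (f^{(7)}(41) − f^{(7)}(3)) = −1/1209600 · (0.00000 − 0.00000) = 0.00000.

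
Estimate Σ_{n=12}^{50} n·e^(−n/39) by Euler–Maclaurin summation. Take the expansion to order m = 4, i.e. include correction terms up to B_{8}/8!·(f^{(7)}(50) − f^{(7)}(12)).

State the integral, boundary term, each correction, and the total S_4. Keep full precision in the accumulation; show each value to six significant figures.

S_4 ≈ 510.405

Integral: ∫_12^50 x·e^(−x/39) dx = 499.107.
½[f(12) + f(50)] = ½[8.82170 + 13.8734] = 11.3475.
Running total after boundary: 510.454.
k=1: B_{2}/(2)! × [f^{(1)}(50) − f^{(1)}(12)] = 1/12 × (-0.0782601 − 0.508944) = -0.0489337.
Partial sum through k=1: 510.405.
k=2: B_{4}/(4)! × [f^{(3)}(50) − f^{(3)}(12)] = −1/720 × (0.000313396 − 0.00130127) = 1.37204e-06.
Partial sum through k=2: 510.405.
k=3: B_{6}/(6)! × [f^{(5)}(50) − f^{(5)}(12)] = 1/30240 × (4.45920e-07 − 1.49107e-06) = -3.45619e-11.
Partial sum through k=3: 510.405.
k=4: B_{8}/(8)! × [f^{(7)}(50) − f^{(7)}(12)] = −1/1209600 × (4.50884e-10 − 1.39817e-09) = 7.83138e-16.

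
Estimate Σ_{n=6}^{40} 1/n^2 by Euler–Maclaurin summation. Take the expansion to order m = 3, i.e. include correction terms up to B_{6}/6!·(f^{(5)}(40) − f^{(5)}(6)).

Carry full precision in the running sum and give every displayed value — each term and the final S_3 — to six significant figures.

Integral: ∫_6^40 1/x^2 dx = 0.141667.
½[f(6) + f(40)] = ½[0.0277778 + 0.000625000] = 0.0142014.
Integral + boundary = 0.155868.
Order-1 term: 1/12 · (-3.12500e-05 − (-0.00925926)) = 0.000769001.
After k=1: 0.156637.
Order-2 term: −1/720 · (-2.34375e-07 − (-0.00308642)) = -4.28637e-06.
After k=2: 0.156633.
Order-3 term: 1/30240 · (-4.39453e-09 − (-0.00257202)) = 8.50533e-08.

S_3 ≈ 0.156633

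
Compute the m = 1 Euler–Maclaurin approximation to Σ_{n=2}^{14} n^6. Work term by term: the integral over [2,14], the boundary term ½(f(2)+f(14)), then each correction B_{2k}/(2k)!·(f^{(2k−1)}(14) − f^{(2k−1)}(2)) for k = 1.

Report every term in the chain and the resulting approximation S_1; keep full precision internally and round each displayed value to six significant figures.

S_1 ≈ 1.90927e+07

Integral: ∫_2^14 x^6 dx = 1.50591e+07.
Boundary: ½(f(2) + f(14)) = ½(64.0000 + 7.52954e+06) = 3.76480e+06.
So far: 1.88239e+07.
k=1: B_{2}/(2)! × [f^{(1)}(14) − f^{(1)}(2)] = 1/12 × (3.22694e+06 − 192.000) = 268896.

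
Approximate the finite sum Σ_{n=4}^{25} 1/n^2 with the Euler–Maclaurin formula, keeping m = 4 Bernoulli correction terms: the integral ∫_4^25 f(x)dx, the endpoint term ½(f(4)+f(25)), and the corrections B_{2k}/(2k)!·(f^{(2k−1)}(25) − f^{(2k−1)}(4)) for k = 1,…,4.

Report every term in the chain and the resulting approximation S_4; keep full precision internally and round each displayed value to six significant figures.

∫_4^25 1/x^2 dx evaluates to 0.210000.
½[f(4) + f(25)] = ½[0.0625000 + 0.00160000] = 0.0320500.
Running total after boundary: 0.242050.
Correction k=1: B_{2}/2! · (f^{(1)}(25) − f^{(1)}(4)) = 1/12 · (-0.000128000 − (-0.0312500)) = 0.00259350.
Running total after k=1: 0.244643.
Correction k=2: B_{4}/4! · (f^{(3)}(25) − f^{(3)}(4)) = −1/720 · (-2.45760e-06 − (-0.0234375)) = -3.25487e-05.
Running total after k=2: 0.244611.
Correction k=3: B_{6}/6! · (f^{(5)}(25) − f^{(5)}(4)) = 1/30240 · (-1.17965e-07 − (-0.0439453)) = 1.45321e-06.
Running total after k=3: 0.244612.
Correction k=4: B_{8}/8! · (f^{(7)}(25) − f^{(7)}(4)) = −1/1209600 · (-1.05696e-08 − (-0.153809)) = -1.27157e-07.

S_4 ≈ 0.244612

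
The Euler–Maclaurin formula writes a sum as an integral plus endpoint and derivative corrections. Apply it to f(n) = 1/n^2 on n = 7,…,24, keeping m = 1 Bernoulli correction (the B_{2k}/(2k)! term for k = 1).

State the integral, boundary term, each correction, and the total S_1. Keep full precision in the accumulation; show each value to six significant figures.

∫_7^24 1/x^2 dx evaluates to 0.101190.
Boundary: ½(f(7) + f(24)) = ½(0.0204082 + 0.00173611) = 0.0110721.
Running total after boundary: 0.112263.
Correction k=1: B_{2}/2! · (f^{(1)}(24) − f^{(1)}(7)) = 1/12 · (-0.000144676 − (-0.00583090)) = 0.000473852.

S_1 ≈ 0.112736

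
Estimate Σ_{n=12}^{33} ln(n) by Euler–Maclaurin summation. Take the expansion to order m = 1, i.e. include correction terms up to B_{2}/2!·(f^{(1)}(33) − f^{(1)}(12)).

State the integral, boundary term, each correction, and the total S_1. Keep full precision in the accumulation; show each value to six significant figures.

S_1 ≈ 67.5522

∫_12^33 ln(x) dx evaluates to 64.5659.
Boundary: ½(f(12) + f(33)) = ½(2.48491 + 3.49651) = 2.99071.
Integral + boundary = 67.5566.
Correction k=1: B_{2}/2! · (f^{(1)}(33) − f^{(1)}(12)) = 1/12 · (0.0303030 − 0.0833333) = -0.00441919.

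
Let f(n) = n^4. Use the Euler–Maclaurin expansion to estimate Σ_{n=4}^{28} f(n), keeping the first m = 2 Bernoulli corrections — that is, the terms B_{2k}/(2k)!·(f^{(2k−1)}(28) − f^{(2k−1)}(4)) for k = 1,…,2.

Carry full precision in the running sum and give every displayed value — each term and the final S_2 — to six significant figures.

S_2 ≈ 3.75662e+06

Integral: ∫_4^28 x^4 dx = 3.44187e+06.
Endpoint term: (f(4) + f(28))/2 = (256.000 + 614656)/2 = 307456.
Running total after boundary: 3.74932e+06.
Correction k=1: B_{2}/2! · (f^{(1)}(28) − f^{(1)}(4)) = 1/12 · (87808.0 − 256.000) = 7296.00.
Running total after k=1: 3.75662e+06.
Correction k=2: B_{4}/4! · (f^{(3)}(28) − f^{(3)}(4)) = −1/720 · (672.000 − 96.0000) = -0.800000.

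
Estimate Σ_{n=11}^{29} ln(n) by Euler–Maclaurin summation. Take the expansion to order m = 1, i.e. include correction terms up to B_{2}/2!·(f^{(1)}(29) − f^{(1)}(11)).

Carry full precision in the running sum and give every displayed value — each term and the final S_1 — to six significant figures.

Integral: ∫_11^29 ln(x) dx = 53.2747.
Boundary: ½(f(11) + f(29)) = ½(2.39790 + 3.36730) = 2.88260.
So far: 56.1573.
Correction k=1: B_{2}/2! · (f^{(1)}(29) − f^{(1)}(11)) = 1/12 · (0.0344828 − 0.0909091) = -0.00470219.

S_1 ≈ 56.1526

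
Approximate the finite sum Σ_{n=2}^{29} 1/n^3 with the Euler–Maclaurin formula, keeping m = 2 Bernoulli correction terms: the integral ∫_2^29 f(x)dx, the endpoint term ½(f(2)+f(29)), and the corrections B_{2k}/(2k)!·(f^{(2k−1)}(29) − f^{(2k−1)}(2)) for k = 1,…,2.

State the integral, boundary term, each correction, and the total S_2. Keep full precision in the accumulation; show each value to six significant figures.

S_2 ≈ 0.201249

Integral: ∫_2^29 1/x^3 dx = 0.124405.
Boundary: ½(f(2) + f(29)) = ½(0.125000 + 4.10021e-05) = 0.0625205.
So far: 0.186926.
Order-1 term: 1/12 · (-4.24160e-06 − (-0.187500)) = 0.0156246.
Partial sum through k=1: 0.202551.
Order-2 term: −1/720 · (-1.00870e-07 − (-0.937500)) = -0.00130208.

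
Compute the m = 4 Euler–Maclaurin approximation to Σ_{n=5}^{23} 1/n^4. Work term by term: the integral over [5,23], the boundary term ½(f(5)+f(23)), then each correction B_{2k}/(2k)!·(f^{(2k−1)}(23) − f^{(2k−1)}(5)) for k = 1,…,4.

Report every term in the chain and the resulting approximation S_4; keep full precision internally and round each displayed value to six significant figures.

∫_5^23 1/x^4 dx evaluates to 0.00263927.
Boundary: ½(f(5) + f(23)) = ½(0.00160000 + 3.57346e-06) = 0.000801787.
Integral + boundary = 0.00344106.
Correction k=1: B_{2}/2! · (f^{(1)}(23) − f^{(1)}(5)) = 1/12 · (-6.21471e-07 − (-0.00128000)) = 0.000106615.
Partial sum through k=1: 0.00354767.
Correction k=2: B_{4}/4! · (f^{(3)}(23) − f^{(3)}(5)) = −1/720 · (-3.52441e-08 − (-0.00153600)) = -2.13328e-06.
Partial sum through k=2: 0.00354554.
Correction k=3: B_{6}/6! · (f^{(5)}(23) − f^{(5)}(5)) = 1/30240 · (-3.73094e-09 − (-0.00344064)) = 1.13778e-07.
Partial sum through k=3: 0.00354565.
Correction k=4: B_{8}/8! · (f^{(7)}(23) − f^{(7)}(5)) = −1/1209600 · (-6.34754e-10 − (-0.0123863)) = -1.02400e-08.

S_4 ≈ 0.00354564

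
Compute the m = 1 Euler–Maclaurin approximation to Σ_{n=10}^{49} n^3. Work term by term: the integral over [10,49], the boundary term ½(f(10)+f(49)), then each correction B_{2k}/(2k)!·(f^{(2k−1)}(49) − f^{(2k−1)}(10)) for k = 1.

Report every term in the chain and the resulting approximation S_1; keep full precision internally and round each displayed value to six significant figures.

S_1 ≈ 1.49860e+06

The integral term ∫_10^49 x^3 dx = 1.43870e+06.
Endpoint term: (f(10) + f(49))/2 = (1000.00 + 117649)/2 = 59324.5.
Integral + boundary = 1.49802e+06.
Correction k=1: B_{2}/2! · (f^{(1)}(49) − f^{(1)}(10)) = 1/12 · (7203.00 − 300.000) = 575.250.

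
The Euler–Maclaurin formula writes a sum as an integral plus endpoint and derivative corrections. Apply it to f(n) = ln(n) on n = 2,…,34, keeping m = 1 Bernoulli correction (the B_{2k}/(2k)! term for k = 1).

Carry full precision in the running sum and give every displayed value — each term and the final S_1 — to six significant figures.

The integral term ∫_2^34 ln(x) dx = 86.5100.
Endpoint term: (f(2) + f(34))/2 = (0.693147 + 3.52636)/2 = 2.10975.
Integral + boundary = 88.6197.
Order-1 term: 1/12 · (0.0294118 − 0.500000) = -0.0392157.

S_1 ≈ 88.5805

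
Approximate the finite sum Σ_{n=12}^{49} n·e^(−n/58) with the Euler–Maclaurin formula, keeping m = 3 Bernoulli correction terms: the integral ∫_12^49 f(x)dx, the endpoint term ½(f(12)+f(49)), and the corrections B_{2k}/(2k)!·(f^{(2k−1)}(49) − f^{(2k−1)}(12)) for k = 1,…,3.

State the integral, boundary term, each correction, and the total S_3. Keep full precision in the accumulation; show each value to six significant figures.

∫_12^49 x·e^(−x/58) dx evaluates to 634.909.
Boundary: ½(f(12) + f(49)) = ½(9.75725 + 21.0519) = 15.4046.
So far: 650.313.
k=1: B_{2}/(2)! × [f^{(1)}(49) − f^{(1)}(12)] = 1/12 × (0.0666669 − 0.644875) = -0.0481840.
Partial sum through k=1: 650.265.
k=2: B_{4}/(4)! × [f^{(3)}(49) − f^{(3)}(12)] = −1/720 × (0.000275247 − 0.000675114) = 5.55371e-07.
Partial sum through k=2: 650.265.
k=3: B_{6}/(6)! × [f^{(5)}(49) − f^{(5)}(12)] = 1/30240 × (1.57751e-07 − 3.44390e-07) = -6.17192e-12.

S_3 ≈ 650.265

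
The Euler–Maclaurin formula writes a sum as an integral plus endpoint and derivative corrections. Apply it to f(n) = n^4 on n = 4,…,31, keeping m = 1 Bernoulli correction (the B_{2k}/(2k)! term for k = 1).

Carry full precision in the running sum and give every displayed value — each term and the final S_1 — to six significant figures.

Integral: ∫_4^31 x^4 dx = 5.72563e+06.
Endpoint term: (f(4) + f(31))/2 = (256.000 + 923521)/2 = 461888.
So far: 6.18751e+06.
k=1: B_{2}/(2)! × [f^{(1)}(31) − f^{(1)}(4)] = 1/12 × (119164 − 256.000) = 9909.00.

S_1 ≈ 6.19742e+06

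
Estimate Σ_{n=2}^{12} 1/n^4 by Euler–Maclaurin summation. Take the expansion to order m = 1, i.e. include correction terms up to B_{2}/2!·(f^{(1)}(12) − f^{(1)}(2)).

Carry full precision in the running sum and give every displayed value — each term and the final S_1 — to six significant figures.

∫_2^12 1/x^4 dx evaluates to 0.0414738.
Endpoint term: (f(2) + f(12))/2 = (0.0625000 + 4.82253e-05)/2 = 0.0312741.
Running total after boundary: 0.0727479.
Order-1 term: 1/12 · (-1.60751e-05 − (-0.125000)) = 0.0104153.

S_1 ≈ 0.0831632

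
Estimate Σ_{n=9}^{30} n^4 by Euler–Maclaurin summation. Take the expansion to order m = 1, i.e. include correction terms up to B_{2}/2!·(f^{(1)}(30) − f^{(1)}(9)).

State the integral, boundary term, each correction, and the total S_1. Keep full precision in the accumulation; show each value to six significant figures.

S_1 ≈ 5.26523e+06

The integral term ∫_9^30 x^4 dx = 4.84819e+06.
Boundary: ½(f(9) + f(30)) = ½(6561.00 + 810000) = 408280.
Running total after boundary: 5.25647e+06.
Correction k=1: B_{2}/2! · (f^{(1)}(30) − f^{(1)}(9)) = 1/12 · (108000 − 2916.00) = 8757.00.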